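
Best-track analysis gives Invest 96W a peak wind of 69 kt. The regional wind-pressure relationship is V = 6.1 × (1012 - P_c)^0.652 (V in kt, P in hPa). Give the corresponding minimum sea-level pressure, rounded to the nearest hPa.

ΔP = (V / 6.1)^(1/0.652) = (69/6.1)^1.534.
69/6.1 = 11.311; 11.311^1.534 ≈ 41.29 hPa.
P_c = 1012 − 41.29 = 970.71 ≈ 971 hPa.

971 hPa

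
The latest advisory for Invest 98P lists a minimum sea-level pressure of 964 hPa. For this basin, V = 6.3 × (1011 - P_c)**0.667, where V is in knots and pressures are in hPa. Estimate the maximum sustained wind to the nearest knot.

82 kt

ΔP = 1011 − 964 = 47 hPa.
47^0.667 ≈ 13.040.
V ≈ 6.3 × 13.040 ≈ 82.2 kt.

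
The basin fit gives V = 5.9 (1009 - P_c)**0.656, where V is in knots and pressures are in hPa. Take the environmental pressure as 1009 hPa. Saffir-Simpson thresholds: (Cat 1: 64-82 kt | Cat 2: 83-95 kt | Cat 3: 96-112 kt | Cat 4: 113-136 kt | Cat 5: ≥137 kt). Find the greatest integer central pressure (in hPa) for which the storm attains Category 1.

971 hPa

Category 1 begins at V = 64 kt.
Required ΔP = (64/5.9)^(1/0.656) = 10.847^1.524 ≈ 37.87 hPa.
P_c ≤ 1009 − 37.87 = 971.13, so the highest integer P_c is 971 hPa.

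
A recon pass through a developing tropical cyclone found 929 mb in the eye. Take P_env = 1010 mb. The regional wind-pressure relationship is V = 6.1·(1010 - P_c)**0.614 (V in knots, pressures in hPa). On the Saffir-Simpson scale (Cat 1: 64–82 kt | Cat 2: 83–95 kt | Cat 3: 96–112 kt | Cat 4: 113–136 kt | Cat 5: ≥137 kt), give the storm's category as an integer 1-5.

ΔP = 1010 − 929 = 81 mb.
V ≈ 6.1 × 81^0.614 = 6.1 × 14.85 ≈ 91 kt.
91 kt falls in the Category 2 band.

2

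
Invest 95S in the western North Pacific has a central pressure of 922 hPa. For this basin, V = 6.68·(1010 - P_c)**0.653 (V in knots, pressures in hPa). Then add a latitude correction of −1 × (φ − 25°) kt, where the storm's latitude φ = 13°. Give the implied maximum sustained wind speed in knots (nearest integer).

136 kt

ΔP = 1010 − 922 = 88 hPa.
88^0.653 ≈ 18.610.
V ≈ 6.68 × 18.610 ≈ 124.3 kt.
Latitude correction: −1 × (13 − 25) = 12 kt.
Corrected V ≈ 136.3 kt → 136 kt.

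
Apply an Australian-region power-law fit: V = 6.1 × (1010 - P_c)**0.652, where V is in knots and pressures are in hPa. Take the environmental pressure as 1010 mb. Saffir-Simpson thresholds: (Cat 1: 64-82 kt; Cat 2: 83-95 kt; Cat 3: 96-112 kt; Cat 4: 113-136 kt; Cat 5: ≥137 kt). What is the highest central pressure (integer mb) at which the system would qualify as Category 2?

955 mb

Category 2 begins at V = 83 kt.
Required ΔP = (83/6.1)^(1/0.652) = 13.607^1.534 ≈ 54.81 mb.
P_c ≤ 1010 − 54.81 = 955.19, so the highest integer P_c is 955 mb.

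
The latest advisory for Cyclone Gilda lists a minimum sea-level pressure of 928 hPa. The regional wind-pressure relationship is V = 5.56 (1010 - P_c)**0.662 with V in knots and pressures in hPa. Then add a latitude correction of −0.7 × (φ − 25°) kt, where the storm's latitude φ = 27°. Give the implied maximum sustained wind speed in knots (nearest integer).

101 kt

ΔP = 1010 − 928 = 82 hPa.
82^0.662 ≈ 18.490.
V ≈ 5.56 × 18.490 ≈ 102.8 kt.
Latitude correction: −0.7 × (27 − 25) = -1.4 kt.
Corrected V ≈ 101.4 kt → 101 kt.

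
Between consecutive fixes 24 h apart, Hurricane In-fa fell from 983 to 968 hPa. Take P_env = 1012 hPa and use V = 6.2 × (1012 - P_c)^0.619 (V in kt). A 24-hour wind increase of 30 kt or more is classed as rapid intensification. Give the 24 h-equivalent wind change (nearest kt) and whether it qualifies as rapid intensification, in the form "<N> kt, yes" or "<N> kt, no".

15 kt, no

V₁: ΔP = 29, V ≈ 6.2 × 29^0.619 ≈ 49.84 kt.
V₂: ΔP = 44, V ≈ 6.2 × 44^0.619 ≈ 64.52 kt.
ΔV over 24 h = 14.68 kt → 24 h equivalent = 14.68 × 24/24 ≈ 14.68 kt.
15 kt < 30 kt ⇒ not rapid intensification.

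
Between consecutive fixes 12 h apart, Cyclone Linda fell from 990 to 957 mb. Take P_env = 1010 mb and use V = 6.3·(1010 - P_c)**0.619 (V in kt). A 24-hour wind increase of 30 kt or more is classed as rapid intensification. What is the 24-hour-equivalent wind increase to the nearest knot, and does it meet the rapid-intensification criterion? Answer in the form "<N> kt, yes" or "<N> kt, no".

V₁: ΔP = 20, V ≈ 6.3 × 20^0.619 ≈ 40.24 kt.
V₂: ΔP = 53, V ≈ 6.3 × 53^0.619 ≈ 73.56 kt.
ΔV over 12 h = 33.32 kt → 24 h equivalent = 33.32 × 24/12 ≈ 66.64 kt.
67 kt ≥ 30 kt ⇒ rapid intensification.

67 kt, yes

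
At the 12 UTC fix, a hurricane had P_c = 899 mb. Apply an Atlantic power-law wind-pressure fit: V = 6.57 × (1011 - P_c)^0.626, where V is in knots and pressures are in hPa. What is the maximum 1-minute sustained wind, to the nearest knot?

ΔP = 1011 − 899 = 112 mb.
112^0.626 ≈ 19.178.
V ≈ 6.57 × 19.178 ≈ 126.0 kt.

126 kt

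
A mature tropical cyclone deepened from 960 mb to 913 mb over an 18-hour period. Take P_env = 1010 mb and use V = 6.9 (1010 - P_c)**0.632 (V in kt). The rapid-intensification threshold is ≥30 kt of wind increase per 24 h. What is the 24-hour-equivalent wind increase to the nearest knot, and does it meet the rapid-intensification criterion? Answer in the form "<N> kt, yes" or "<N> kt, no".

57 kt, yes

V₁: ΔP = 50, V ≈ 6.9 × 50^0.632 ≈ 81.77 kt.
V₂: ΔP = 97, V ≈ 6.9 × 97^0.632 ≈ 124.31 kt.
ΔV over 18 h = 42.54 kt → 24 h equivalent = 42.54 × 24/18 ≈ 56.72 kt.
57 kt ≥ 30 kt ⇒ rapid intensification.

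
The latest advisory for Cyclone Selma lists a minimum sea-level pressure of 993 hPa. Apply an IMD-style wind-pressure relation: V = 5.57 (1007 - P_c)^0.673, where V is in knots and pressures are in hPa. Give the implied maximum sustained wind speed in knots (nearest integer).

ΔP = 1007 − 993 = 14 hPa.
14^0.673 ≈ 5.907.
V ≈ 5.57 × 5.907 ≈ 32.9 kt.

33 kt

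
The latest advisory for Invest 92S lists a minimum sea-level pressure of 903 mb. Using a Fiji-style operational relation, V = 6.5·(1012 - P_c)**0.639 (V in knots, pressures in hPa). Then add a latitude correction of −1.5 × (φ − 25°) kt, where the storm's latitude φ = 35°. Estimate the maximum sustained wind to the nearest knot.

ΔP = 1012 − 903 = 109 mb.
109^0.639 ≈ 20.041.
V ≈ 6.5 × 20.041 ≈ 130.3 kt.
Latitude correction: −1.5 × (35 − 25) = -15 kt.
Corrected V ≈ 115.3 kt → 115 kt.

115 kt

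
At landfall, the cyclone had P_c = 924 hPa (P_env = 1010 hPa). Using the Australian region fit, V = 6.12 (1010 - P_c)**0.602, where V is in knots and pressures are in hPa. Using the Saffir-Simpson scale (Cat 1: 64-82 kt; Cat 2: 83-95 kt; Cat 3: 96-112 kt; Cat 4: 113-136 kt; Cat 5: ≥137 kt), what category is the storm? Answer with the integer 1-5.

2

ΔP = 1010 − 924 = 86 hPa.
V ≈ 6.12 × 86^0.602 = 6.12 × 14.61 ≈ 89 kt.
89 kt falls in the Category 2 band.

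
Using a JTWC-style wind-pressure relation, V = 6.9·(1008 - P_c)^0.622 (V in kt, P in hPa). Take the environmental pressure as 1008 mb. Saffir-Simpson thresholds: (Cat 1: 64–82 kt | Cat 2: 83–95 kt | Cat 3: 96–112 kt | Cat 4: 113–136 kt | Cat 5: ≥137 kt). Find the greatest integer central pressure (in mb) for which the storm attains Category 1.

Category 1 begins at V = 64 kt.
Required ΔP = (64/6.9)^(1/0.622) = 9.275^1.608 ≈ 35.91 mb.
P_c ≤ 1008 − 35.91 = 972.09, so the highest integer P_c is 972 mb.

972 mb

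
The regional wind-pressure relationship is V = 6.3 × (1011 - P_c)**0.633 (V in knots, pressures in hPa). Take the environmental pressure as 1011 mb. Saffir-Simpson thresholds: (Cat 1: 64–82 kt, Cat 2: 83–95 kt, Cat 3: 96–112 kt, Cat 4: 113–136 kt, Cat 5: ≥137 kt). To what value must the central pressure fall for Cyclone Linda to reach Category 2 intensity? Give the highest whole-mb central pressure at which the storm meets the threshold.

952 mb

Category 2 begins at V = 83 kt.
Required ΔP = (83/6.3)^(1/0.633) = 13.175^1.580 ≈ 58.74 mb.
P_c ≤ 1011 − 58.74 = 952.26, so the highest integer P_c is 952 mb.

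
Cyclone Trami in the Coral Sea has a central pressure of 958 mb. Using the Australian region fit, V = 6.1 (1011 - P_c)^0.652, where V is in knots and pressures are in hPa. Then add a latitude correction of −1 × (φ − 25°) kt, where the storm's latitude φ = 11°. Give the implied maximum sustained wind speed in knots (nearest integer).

ΔP = 1011 − 958 = 53 mb.
53^0.652 ≈ 13.312.
V ≈ 6.1 × 13.312 ≈ 81.2 kt.
Latitude correction: −1 × (11 − 25) = 14 kt.
Corrected V ≈ 95.2 kt → 95 kt.

95 kt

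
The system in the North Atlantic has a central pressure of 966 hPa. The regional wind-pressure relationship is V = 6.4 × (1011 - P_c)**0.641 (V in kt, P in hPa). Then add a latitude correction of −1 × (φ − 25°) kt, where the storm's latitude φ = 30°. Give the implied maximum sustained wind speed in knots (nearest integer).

ΔP = 1011 − 966 = 45 hPa.
45^0.641 ≈ 11.474.
V ≈ 6.4 × 11.474 ≈ 73.4 kt.
Latitude correction: −1 × (30 − 25) = -5 kt.
Corrected V ≈ 68.4 kt → 68 kt.

68 kt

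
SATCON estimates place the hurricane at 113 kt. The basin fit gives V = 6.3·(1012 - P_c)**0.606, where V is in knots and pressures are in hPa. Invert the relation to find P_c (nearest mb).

895 mb

ΔP = (V / 6.3)^(1/0.606) = (113/6.3)^1.650.
113/6.3 = 17.937; 17.937^1.650 ≈ 117.19 mb.
P_c = 1012 − 117.19 = 894.81 ≈ 895 mb.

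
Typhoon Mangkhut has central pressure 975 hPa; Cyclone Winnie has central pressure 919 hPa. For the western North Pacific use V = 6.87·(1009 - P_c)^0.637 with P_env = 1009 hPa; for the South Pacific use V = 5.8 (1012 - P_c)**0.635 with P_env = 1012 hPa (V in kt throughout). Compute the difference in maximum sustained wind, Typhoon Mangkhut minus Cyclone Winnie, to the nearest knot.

Typhoon Mangkhut: ΔP = 34; V ≈ 6.87 × 34^0.637 ≈ 64.94 kt.
Cyclone Winnie: ΔP = 93; V ≈ 5.8 × 93^0.635 ≈ 103.14 kt.
Difference ≈ 64.94 − 103.14 = -38.20 → -38 kt.

-38 kt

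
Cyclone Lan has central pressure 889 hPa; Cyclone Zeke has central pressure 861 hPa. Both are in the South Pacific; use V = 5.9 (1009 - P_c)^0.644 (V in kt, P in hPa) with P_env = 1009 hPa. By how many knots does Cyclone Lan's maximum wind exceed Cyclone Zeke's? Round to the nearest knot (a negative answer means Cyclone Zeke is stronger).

-19 kt

Cyclone Lan: ΔP = 120; V ≈ 5.9 × 120^0.644 ≈ 128.78 kt.
Cyclone Zeke: ΔP = 148; V ≈ 5.9 × 148^0.644 ≈ 147.40 kt.
Difference ≈ 128.78 − 147.40 = -18.62 → -19 kt.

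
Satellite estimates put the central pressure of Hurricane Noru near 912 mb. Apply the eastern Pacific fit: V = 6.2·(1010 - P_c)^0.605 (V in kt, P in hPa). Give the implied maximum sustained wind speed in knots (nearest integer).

99 kt

ΔP = 1010 − 912 = 98 mb.
98^0.605 ≈ 16.021.
V ≈ 6.2 × 16.021 ≈ 99.3 kt.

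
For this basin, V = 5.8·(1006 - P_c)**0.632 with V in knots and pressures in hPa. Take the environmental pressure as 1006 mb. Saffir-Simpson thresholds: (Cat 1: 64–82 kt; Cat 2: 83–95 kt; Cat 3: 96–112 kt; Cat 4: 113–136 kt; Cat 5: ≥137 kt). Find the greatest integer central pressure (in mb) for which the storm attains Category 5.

857 mb

Category 5 begins at V = 137 kt.
Required ΔP = (137/5.8)^(1/0.632) = 23.621^1.582 ≈ 148.91 mb.
P_c ≤ 1006 − 148.91 = 857.09, so the highest integer P_c is 857 mb.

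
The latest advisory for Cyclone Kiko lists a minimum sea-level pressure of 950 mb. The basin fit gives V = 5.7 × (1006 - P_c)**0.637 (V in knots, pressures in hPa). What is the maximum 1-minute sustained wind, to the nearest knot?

74 kt

ΔP = 1006 − 950 = 56 mb.
56^0.637 ≈ 12.990.
V ≈ 5.7 × 12.990 ≈ 74.0 kt.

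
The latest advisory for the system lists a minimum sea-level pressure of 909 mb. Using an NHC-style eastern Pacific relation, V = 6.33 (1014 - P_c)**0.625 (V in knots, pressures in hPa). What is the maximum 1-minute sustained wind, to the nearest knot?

116 kt

ΔP = 1014 − 909 = 105 mb.
105^0.625 ≈ 18.333.
V ≈ 6.33 × 18.333 ≈ 116.1 kt.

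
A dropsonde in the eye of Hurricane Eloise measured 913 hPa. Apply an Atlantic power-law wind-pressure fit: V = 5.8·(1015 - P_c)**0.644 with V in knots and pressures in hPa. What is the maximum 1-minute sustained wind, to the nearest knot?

ΔP = 1015 − 913 = 102 hPa.
102^0.644 ≈ 19.658.
V ≈ 5.8 × 19.658 ≈ 114.0 kt.

114 kt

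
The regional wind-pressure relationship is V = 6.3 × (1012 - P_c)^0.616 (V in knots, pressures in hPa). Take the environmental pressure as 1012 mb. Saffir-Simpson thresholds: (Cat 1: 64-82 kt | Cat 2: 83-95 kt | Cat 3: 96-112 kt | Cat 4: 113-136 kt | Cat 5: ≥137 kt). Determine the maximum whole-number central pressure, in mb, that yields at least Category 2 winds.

946 mb

Category 2 begins at V = 83 kt.
Required ΔP = (83/6.3)^(1/0.616) = 13.175^1.623 ≈ 65.73 mb.
P_c ≤ 1012 − 65.73 = 946.27, so the highest integer P_c is 946 mb.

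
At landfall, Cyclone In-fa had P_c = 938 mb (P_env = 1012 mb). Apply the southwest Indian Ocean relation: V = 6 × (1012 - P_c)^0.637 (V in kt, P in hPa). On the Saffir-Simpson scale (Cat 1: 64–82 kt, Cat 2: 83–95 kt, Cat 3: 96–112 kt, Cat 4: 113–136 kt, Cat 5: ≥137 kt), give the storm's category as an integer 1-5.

2

ΔP = 1012 − 938 = 74 mb.
V ≈ 6 × 74^0.637 = 6 × 15.51 ≈ 93 kt.
93 kt falls in the Category 2 band.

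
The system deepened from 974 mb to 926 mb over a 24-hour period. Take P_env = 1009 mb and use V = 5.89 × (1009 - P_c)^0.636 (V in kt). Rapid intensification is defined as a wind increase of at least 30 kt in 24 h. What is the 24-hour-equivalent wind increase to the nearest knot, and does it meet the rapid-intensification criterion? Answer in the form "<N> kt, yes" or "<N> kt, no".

V₁: ΔP = 35, V ≈ 5.89 × 35^0.636 ≈ 56.51 kt.
V₂: ΔP = 83, V ≈ 5.89 × 83^0.636 ≈ 97.87 kt.
ΔV over 24 h = 41.36 kt → 24 h equivalent = 41.36 × 24/24 ≈ 41.36 kt.
41 kt ≥ 30 kt ⇒ rapid intensification.

41 kt, yes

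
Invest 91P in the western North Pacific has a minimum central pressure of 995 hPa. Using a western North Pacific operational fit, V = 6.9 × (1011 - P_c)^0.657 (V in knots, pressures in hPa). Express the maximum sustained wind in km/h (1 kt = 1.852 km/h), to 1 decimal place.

ΔP = 1011 − 995 = 16 hPa.
V ≈ 6.9 × 16^0.657 = 6.9 × 6.182 ≈ 42.654 kt.
42.654 × 1.852 ≈ 78.99 km/h → 79.0 km/h.

79.0 km/h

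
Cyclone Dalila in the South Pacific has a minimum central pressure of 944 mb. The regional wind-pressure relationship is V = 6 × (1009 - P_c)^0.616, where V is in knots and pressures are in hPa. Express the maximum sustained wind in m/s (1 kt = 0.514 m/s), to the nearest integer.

ΔP = 1009 − 944 = 65 mb.
V ≈ 6 × 65^0.616 = 6 × 13.084 ≈ 78.507 kt.
78.507 × 0.514 ≈ 40.35 m/s → 40 m/s.

40 m/s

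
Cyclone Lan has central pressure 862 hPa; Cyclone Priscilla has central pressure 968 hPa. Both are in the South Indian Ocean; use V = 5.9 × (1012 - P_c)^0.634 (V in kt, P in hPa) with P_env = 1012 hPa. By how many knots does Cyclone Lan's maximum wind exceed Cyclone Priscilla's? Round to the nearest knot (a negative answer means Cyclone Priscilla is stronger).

76 kt

Cyclone Lan: ΔP = 150; V ≈ 5.9 × 150^0.634 ≈ 141.41 kt.
Cyclone Priscilla: ΔP = 44; V ≈ 5.9 × 44^0.634 ≈ 64.98 kt.
Difference ≈ 141.41 − 64.98 = 76.43 → 76 kt.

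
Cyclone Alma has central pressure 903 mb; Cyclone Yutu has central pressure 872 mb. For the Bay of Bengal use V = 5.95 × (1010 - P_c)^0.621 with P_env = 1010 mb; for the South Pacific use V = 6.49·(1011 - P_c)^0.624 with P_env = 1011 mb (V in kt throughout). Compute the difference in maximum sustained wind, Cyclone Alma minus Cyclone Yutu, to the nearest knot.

Cyclone Alma: ΔP = 107; V ≈ 5.95 × 107^0.621 ≈ 108.33 kt.
Cyclone Yutu: ΔP = 139; V ≈ 6.49 × 139^0.624 ≈ 141.09 kt.
Difference ≈ 108.33 − 141.09 = -32.76 → -33 kt.

-33 kt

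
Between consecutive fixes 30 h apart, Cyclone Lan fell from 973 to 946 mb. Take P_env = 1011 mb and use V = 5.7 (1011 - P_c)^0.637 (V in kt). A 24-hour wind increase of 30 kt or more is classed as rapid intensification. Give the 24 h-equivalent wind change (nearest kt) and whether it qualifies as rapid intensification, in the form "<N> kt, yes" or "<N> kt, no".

19 kt, no

V₁: ΔP = 38, V ≈ 5.7 × 38^0.637 ≈ 57.84 kt.
V₂: ΔP = 65, V ≈ 5.7 × 65^0.637 ≈ 81.41 kt.
ΔV over 30 h = 23.57 kt → 24 h equivalent = 23.57 × 24/30 ≈ 18.86 kt.
19 kt < 30 kt ⇒ not rapid intensification.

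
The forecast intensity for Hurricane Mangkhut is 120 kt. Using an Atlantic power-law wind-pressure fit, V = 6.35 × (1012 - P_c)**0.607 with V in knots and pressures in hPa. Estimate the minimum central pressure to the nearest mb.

885 mb

ΔP = (V / 6.35)^(1/0.607) = (120/6.35)^1.647.
120/6.35 = 18.898; 18.898^1.647 ≈ 126.71 mb.
P_c = 1012 − 126.71 = 885.29 ≈ 885 mb.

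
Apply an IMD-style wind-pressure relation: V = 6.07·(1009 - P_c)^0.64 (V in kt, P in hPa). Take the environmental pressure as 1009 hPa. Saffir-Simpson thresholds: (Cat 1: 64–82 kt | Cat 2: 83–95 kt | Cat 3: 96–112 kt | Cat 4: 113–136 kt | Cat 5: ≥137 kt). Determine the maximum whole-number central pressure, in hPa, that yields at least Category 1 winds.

Category 1 begins at V = 64 kt.
Required ΔP = (64/6.07)^(1/0.64) = 10.544^1.562 ≈ 39.67 hPa.
P_c ≤ 1009 − 39.67 = 969.33, so the highest integer P_c is 969 hPa.

969 hPa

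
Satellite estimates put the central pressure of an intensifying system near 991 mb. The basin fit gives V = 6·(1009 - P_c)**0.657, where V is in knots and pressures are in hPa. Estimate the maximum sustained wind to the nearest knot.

ΔP = 1009 − 991 = 18 mb.
18^0.657 ≈ 6.679.
V ≈ 6 × 6.679 ≈ 40.1 kt.

40 kt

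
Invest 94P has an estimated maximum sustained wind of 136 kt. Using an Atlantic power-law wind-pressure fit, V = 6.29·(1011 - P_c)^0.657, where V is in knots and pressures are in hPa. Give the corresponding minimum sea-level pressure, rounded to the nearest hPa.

ΔP = (V / 6.29)^(1/0.657) = (136/6.29)^1.522.
136/6.29 = 21.622; 21.622^1.522 ≈ 107.60 hPa.
P_c = 1011 − 107.60 = 903.40 ≈ 903 hPa.

903 hPa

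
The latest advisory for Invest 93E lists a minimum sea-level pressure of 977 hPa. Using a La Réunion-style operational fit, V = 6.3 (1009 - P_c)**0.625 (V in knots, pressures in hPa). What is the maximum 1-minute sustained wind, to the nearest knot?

ΔP = 1009 − 977 = 32 hPa.
32^0.625 ≈ 8.724.
V ≈ 6.3 × 8.724 ≈ 55.0 kt.

55 kt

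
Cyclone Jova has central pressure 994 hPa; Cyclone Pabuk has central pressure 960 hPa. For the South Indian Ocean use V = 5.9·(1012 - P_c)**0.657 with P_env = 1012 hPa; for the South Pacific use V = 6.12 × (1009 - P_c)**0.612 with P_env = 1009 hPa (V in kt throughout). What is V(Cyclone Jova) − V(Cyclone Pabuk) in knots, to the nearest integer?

-27 kt

Cyclone Jova: ΔP = 18; V ≈ 5.9 × 18^0.657 ≈ 39.41 kt.
Cyclone Pabuk: ΔP = 49; V ≈ 6.12 × 49^0.612 ≈ 66.24 kt.
Difference ≈ 39.41 − 66.24 = -26.83 → -27 kt.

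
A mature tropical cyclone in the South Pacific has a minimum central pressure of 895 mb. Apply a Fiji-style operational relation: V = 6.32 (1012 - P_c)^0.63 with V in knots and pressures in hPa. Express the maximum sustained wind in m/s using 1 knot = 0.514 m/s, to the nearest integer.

65 m/s

ΔP = 1012 − 895 = 117 mb.
V ≈ 6.32 × 117^0.63 = 6.32 × 20.089 ≈ 126.962 kt.
126.962 × 0.514 ≈ 65.26 m/s → 65 m/s.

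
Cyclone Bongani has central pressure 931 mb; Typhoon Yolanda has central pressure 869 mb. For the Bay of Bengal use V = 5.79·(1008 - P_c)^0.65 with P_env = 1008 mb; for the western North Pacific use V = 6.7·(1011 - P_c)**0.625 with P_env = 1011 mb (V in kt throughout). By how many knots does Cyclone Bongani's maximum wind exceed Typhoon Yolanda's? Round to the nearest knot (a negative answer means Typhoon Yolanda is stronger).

Cyclone Bongani: ΔP = 77; V ≈ 5.79 × 77^0.65 ≈ 97.48 kt.
Typhoon Yolanda: ΔP = 142; V ≈ 6.7 × 142^0.625 ≈ 148.34 kt.
Difference ≈ 97.48 − 148.34 = -50.86 → -51 kt.

-51 kt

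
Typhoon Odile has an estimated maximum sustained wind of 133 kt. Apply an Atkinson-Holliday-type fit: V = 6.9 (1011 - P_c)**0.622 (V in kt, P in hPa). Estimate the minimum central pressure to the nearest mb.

895 mb

ΔP = (V / 6.9)^(1/0.622) = (133/6.9)^1.608.
133/6.9 = 19.275; 19.275^1.608 ≈ 116.39 mb.
P_c = 1011 − 116.39 = 894.61 ≈ 895 mb.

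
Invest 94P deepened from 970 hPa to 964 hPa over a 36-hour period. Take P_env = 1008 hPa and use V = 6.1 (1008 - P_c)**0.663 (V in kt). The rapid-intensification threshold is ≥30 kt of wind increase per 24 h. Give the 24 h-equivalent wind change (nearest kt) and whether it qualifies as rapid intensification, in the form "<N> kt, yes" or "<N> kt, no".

5 kt, no

V₁: ΔP = 38, V ≈ 6.1 × 38^0.663 ≈ 68.03 kt.
V₂: ΔP = 44, V ≈ 6.1 × 44^0.663 ≈ 74.98 kt.
ΔV over 36 h = 6.95 kt → 24 h equivalent = 6.95 × 24/36 ≈ 4.63 kt.
5 kt < 30 kt ⇒ not rapid intensification.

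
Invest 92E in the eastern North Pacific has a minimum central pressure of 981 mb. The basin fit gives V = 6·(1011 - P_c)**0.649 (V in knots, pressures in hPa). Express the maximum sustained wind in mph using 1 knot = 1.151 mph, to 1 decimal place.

62.8 mph

ΔP = 1011 − 981 = 30 mb.
V ≈ 6 × 30^0.649 = 6 × 9.092 ≈ 54.551 kt.
54.551 × 1.151 ≈ 62.79 mph → 62.8 mph.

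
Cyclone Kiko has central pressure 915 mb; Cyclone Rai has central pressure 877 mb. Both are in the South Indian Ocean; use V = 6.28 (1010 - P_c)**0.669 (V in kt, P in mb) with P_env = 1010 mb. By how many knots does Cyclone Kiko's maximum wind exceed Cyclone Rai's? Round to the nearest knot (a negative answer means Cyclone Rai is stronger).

Cyclone Kiko: ΔP = 95; V ≈ 6.28 × 95^0.669 ≈ 132.15 kt.
Cyclone Rai: ΔP = 133; V ≈ 6.28 × 133^0.669 ≈ 165.51 kt.
Difference ≈ 132.15 − 165.51 = -33.36 → -33 kt.

-33 kt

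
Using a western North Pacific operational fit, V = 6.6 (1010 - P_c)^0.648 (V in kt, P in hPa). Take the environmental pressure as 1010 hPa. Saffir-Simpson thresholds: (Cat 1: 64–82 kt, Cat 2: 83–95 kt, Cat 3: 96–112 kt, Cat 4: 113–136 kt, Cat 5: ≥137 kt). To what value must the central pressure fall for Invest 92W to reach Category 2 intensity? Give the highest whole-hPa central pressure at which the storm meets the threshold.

Category 2 begins at V = 83 kt.
Required ΔP = (83/6.6)^(1/0.648) = 12.576^1.543 ≈ 49.75 hPa.
P_c ≤ 1010 − 49.75 = 960.25, so the highest integer P_c is 960 hPa.

960 hPa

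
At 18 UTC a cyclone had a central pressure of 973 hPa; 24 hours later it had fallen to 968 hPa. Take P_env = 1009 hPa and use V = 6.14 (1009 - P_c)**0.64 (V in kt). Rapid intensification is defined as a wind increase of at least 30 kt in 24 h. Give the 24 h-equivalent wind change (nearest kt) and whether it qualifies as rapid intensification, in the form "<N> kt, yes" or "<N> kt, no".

5 kt, no

V₁: ΔP = 36, V ≈ 6.14 × 36^0.64 ≈ 60.84 kt.
V₂: ΔP = 41, V ≈ 6.14 × 41^0.64 ≈ 66.12 kt.
ΔV over 24 h = 5.28 kt → 24 h equivalent = 5.28 × 24/24 ≈ 5.28 kt.
5 kt < 30 kt ⇒ not rapid intensification.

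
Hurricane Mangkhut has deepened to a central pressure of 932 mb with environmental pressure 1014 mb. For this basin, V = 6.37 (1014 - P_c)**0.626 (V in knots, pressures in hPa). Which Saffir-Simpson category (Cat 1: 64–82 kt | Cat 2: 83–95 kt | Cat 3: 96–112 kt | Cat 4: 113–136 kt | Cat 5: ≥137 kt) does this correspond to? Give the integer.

ΔP = 1014 − 932 = 82 mb.
V ≈ 6.37 × 82^0.626 = 6.37 × 15.78 ≈ 101 kt.
101 kt falls in the Category 3 band.

3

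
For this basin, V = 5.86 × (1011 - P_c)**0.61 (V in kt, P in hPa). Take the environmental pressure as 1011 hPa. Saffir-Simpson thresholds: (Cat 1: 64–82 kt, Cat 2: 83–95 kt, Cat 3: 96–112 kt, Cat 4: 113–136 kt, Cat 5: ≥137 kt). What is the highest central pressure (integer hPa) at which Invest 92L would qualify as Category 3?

Category 3 begins at V = 96 kt.
Required ΔP = (96/5.86)^(1/0.61) = 16.382^1.639 ≈ 97.90 hPa.
P_c ≤ 1011 − 97.90 = 913.10, so the highest integer P_c is 913 hPa.

913 hPa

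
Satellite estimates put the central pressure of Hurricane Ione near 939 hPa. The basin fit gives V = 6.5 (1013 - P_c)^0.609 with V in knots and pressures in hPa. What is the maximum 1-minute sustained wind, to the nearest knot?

89 kt

ΔP = 1013 − 939 = 74 hPa.
74^0.609 ≈ 13.752.
V ≈ 6.5 × 13.752 ≈ 89.4 kt.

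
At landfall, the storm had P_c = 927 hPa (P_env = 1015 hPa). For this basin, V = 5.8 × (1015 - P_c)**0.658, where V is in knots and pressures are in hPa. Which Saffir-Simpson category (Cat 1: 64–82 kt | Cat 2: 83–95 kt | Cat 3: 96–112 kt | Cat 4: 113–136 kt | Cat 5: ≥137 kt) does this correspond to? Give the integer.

3

ΔP = 1015 − 927 = 88 hPa.
V ≈ 5.8 × 88^0.658 = 5.8 × 19.03 ≈ 110 kt.
110 kt falls in the Category 3 band.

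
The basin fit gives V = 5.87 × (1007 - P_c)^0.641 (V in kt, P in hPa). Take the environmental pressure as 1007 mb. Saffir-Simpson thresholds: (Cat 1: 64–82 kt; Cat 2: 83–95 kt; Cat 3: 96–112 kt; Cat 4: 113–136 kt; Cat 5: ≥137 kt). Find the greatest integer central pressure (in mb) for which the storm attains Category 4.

906 mb

Category 4 begins at V = 113 kt.
Required ΔP = (113/5.87)^(1/0.641) = 19.250^1.560 ≈ 100.88 mb.
P_c ≤ 1007 − 100.88 = 906.12, so the highest integer P_c is 906 mb.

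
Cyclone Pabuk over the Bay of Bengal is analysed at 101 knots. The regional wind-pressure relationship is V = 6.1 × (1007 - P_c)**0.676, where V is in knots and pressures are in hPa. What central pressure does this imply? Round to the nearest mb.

943 mb

ΔP = (V / 6.1)^(1/0.676) = (101/6.1)^1.479.
101/6.1 = 16.557; 16.557^1.479 ≈ 63.57 mb.
P_c = 1007 − 63.57 = 943.43 ≈ 943 mb.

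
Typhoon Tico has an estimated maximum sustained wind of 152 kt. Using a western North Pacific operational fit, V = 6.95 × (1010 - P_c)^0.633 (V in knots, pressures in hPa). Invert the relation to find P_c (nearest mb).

879 mb

ΔP = (V / 6.95)^(1/0.633) = (152/6.95)^1.580.
152/6.95 = 21.871; 21.871^1.580 ≈ 130.82 mb.
P_c = 1010 − 130.82 = 879.18 ≈ 879 mb.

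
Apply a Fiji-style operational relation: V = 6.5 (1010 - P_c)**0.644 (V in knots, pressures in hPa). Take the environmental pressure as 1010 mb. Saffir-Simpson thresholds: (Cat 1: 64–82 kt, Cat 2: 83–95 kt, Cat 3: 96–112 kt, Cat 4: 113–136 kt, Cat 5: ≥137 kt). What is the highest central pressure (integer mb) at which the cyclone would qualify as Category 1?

Category 1 begins at V = 64 kt.
Required ΔP = (64/6.5)^(1/0.644) = 9.846^1.553 ≈ 34.86 mb.
P_c ≤ 1010 − 34.86 = 975.14, so the highest integer P_c is 975 mb.

975 mb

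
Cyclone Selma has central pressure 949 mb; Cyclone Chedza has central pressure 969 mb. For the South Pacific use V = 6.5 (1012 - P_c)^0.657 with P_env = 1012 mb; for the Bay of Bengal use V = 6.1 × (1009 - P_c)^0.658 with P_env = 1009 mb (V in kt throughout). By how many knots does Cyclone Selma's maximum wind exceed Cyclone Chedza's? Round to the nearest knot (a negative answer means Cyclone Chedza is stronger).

30 kt

Cyclone Selma: ΔP = 63; V ≈ 6.5 × 63^0.657 ≈ 98.87 kt.
Cyclone Chedza: ΔP = 40; V ≈ 6.1 × 40^0.658 ≈ 69.10 kt.
Difference ≈ 98.87 − 69.10 = 29.77 → 30 kt.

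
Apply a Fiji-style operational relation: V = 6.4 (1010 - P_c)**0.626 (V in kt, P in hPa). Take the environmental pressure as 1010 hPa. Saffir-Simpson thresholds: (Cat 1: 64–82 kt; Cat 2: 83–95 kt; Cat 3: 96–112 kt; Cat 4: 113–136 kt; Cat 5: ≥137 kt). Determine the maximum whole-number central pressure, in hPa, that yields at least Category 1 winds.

970 hPa

Category 1 begins at V = 64 kt.
Required ΔP = (64/6.4)^(1/0.626) = 10.000^1.597 ≈ 39.58 hPa.
P_c ≤ 1010 − 39.58 = 970.42, so the highest integer P_c is 970 hPa.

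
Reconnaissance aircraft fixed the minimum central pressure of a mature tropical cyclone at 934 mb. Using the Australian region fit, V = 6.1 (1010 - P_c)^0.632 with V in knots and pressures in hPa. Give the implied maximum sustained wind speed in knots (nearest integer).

94 kt

ΔP = 1010 − 934 = 76 mb.
76^0.632 ≈ 15.441.
V ≈ 6.1 × 15.441 ≈ 94.2 kt.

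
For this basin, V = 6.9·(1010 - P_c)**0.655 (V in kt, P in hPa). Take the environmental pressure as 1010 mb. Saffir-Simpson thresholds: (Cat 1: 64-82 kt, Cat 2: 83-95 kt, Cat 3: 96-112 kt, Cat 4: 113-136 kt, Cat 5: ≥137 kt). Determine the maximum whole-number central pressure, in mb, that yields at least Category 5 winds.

Category 5 begins at V = 137 kt.
Required ΔP = (137/6.9)^(1/0.655) = 19.855^1.527 ≈ 95.83 mb.
P_c ≤ 1010 − 95.83 = 914.17, so the highest integer P_c is 914 mb.

914 mb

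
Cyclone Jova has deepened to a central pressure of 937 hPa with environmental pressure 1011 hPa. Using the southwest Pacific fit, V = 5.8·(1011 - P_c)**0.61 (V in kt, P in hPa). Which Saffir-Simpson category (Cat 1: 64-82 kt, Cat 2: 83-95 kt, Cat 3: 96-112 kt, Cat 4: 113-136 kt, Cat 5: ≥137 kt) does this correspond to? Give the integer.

1

ΔP = 1011 − 937 = 74 hPa.
V ≈ 5.8 × 74^0.61 = 5.8 × 13.81 ≈ 80 kt.
80 kt falls in the Category 1 band.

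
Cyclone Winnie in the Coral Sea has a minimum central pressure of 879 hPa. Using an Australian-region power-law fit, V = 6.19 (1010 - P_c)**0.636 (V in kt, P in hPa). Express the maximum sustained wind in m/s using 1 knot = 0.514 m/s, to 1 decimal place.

70.7 m/s

ΔP = 1010 − 879 = 131 hPa.
V ≈ 6.19 × 131^0.636 = 6.19 × 22.212 ≈ 137.491 kt.
137.491 × 0.514 ≈ 70.67 m/s → 70.7 m/s.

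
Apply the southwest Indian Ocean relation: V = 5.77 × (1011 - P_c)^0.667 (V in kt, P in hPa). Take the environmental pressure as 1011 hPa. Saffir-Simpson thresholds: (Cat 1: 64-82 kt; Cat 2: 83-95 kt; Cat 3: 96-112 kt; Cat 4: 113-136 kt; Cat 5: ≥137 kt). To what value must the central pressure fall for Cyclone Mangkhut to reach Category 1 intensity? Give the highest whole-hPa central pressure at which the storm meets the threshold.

Category 1 begins at V = 64 kt.
Required ΔP = (64/5.77)^(1/0.667) = 11.092^1.499 ≈ 36.87 hPa.
P_c ≤ 1011 − 36.87 = 974.13, so the highest integer P_c is 974 hPa.

974 hPa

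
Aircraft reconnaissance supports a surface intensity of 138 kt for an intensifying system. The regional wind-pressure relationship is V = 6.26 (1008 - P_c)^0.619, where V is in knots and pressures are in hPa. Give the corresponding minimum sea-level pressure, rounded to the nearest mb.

860 mb

ΔP = (V / 6.26)^(1/0.619) = (138/6.26)^1.616.
138/6.26 = 22.045; 22.045^1.616 ≈ 147.95 mb.
P_c = 1008 − 147.95 = 860.05 ≈ 860 mb.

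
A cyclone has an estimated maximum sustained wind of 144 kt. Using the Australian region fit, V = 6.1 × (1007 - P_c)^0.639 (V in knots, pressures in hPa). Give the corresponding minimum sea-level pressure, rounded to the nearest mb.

866 mb

ΔP = (V / 6.1)^(1/0.639) = (144/6.1)^1.565.
144/6.1 = 23.607; 23.607^1.565 ≈ 140.84 mb.
P_c = 1007 − 140.84 = 866.16 ≈ 866 mb.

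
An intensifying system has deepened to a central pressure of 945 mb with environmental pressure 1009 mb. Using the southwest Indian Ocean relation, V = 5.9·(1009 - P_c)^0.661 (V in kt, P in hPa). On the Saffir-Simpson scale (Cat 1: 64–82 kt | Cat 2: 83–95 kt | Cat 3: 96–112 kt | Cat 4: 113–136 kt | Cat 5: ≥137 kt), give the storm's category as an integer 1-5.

2

ΔP = 1009 − 945 = 64 mb.
V ≈ 5.9 × 64^0.661 = 5.9 × 15.63 ≈ 92 kt.
92 kt falls in the Category 2 band.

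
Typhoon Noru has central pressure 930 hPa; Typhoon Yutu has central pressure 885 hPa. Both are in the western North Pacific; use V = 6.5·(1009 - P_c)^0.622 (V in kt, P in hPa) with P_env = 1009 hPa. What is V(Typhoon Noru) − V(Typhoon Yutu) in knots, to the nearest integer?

-32 kt

Typhoon Noru: ΔP = 79; V ≈ 6.5 × 79^0.622 ≈ 98.45 kt.
Typhoon Yutu: ΔP = 124; V ≈ 6.5 × 124^0.622 ≈ 130.32 kt.
Difference ≈ 98.45 − 130.32 = -31.87 → -32 kt.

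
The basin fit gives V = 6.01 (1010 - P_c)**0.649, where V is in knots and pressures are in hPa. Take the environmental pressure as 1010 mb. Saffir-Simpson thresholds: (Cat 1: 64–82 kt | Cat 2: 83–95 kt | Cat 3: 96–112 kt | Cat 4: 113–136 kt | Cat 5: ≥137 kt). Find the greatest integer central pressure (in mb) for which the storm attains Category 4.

Category 4 begins at V = 113 kt.
Required ΔP = (113/6.01)^(1/0.649) = 18.802^1.541 ≈ 91.90 mb.
P_c ≤ 1010 − 91.90 = 918.10, so the highest integer P_c is 918 mb.

918 mb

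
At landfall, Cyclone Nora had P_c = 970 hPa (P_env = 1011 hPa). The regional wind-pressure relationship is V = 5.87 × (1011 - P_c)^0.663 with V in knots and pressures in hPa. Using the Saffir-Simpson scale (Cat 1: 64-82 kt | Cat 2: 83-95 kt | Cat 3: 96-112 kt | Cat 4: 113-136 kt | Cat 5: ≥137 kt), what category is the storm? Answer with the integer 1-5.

ΔP = 1011 − 970 = 41 hPa.
V ≈ 5.87 × 41^0.663 = 5.87 × 11.73 ≈ 69 kt.
69 kt falls in the Category 1 band.

1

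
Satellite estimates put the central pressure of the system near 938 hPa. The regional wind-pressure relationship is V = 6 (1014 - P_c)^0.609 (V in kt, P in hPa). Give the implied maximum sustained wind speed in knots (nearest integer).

84 kt

ΔP = 1014 − 938 = 76 hPa.
76^0.609 ≈ 13.977.
V ≈ 6 × 13.977 ≈ 83.9 kt.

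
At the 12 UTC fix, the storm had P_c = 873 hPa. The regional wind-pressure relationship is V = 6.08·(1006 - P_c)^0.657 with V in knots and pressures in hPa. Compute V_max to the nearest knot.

ΔP = 1006 − 873 = 133 hPa.
133^0.657 ≈ 24.853.
V ≈ 6.08 × 24.853 ≈ 151.1 kt.

151 kt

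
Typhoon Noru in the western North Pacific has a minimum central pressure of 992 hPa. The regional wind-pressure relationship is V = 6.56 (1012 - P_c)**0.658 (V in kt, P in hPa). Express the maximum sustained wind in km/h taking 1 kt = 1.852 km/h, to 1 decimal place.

87.2 km/h

ΔP = 1012 − 992 = 20 hPa.
V ≈ 6.56 × 20^0.658 = 6.56 × 7.179 ≈ 47.096 kt.
47.096 × 1.852 ≈ 87.22 km/h → 87.2 km/h.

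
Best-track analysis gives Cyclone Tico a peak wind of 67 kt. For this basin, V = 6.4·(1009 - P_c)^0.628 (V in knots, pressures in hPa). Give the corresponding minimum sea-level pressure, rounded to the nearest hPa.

ΔP = (V / 6.4)^(1/0.628) = (67/6.4)^1.592.
67/6.4 = 10.469; 10.469^1.592 ≈ 42.08 hPa.
P_c = 1009 − 42.08 = 966.92 ≈ 967 hPa.

967 hPa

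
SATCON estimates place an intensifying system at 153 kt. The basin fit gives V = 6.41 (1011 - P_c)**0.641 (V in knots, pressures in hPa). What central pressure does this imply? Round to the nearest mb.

870 mb

ΔP = (V / 6.41)^(1/0.641) = (153/6.41)^1.560.
153/6.41 = 23.869; 23.869^1.560 ≈ 141.09 mb.
P_c = 1011 − 141.09 = 869.91 ≈ 870 mb.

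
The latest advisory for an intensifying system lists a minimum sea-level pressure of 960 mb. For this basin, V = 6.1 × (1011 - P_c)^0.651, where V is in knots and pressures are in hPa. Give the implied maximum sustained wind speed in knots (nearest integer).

79 kt

ΔP = 1011 − 960 = 51 mb.
51^0.651 ≈ 12.931.
V ≈ 6.1 × 12.931 ≈ 78.9 kt.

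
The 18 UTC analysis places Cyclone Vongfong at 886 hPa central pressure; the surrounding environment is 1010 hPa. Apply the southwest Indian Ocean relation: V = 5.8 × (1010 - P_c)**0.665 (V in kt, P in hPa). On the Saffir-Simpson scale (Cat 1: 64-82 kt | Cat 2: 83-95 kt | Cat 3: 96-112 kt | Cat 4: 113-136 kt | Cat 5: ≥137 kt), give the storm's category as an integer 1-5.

5

ΔP = 1010 − 886 = 124 hPa.
V ≈ 5.8 × 124^0.665 = 5.8 × 24.67 ≈ 143 kt.
143 kt falls in the Category 5 band.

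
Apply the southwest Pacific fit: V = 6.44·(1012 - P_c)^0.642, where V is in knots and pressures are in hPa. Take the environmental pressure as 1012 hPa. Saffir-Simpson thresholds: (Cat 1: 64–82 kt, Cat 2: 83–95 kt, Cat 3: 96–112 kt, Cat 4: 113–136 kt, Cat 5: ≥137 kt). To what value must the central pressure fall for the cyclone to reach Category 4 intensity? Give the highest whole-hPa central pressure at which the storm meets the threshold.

925 hPa

Category 4 begins at V = 113 kt.
Required ΔP = (113/6.44)^(1/0.642) = 17.547^1.558 ≈ 86.70 hPa.
P_c ≤ 1012 − 86.70 = 925.30, so the highest integer P_c is 925 hPa.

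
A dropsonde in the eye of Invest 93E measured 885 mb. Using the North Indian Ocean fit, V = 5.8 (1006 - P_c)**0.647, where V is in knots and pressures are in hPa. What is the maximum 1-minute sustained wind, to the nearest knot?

129 kt

ΔP = 1006 − 885 = 121 mb.
121^0.647 ≈ 22.262.
V ≈ 5.8 × 22.262 ≈ 129.1 kt.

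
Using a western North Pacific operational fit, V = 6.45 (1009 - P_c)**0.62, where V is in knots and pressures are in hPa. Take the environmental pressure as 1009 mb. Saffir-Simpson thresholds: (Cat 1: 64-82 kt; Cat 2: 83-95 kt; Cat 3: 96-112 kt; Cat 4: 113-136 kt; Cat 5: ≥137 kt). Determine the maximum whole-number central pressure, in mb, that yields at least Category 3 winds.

Category 3 begins at V = 96 kt.
Required ΔP = (96/6.45)^(1/0.62) = 14.884^1.613 ≈ 77.89 mb.
P_c ≤ 1009 − 77.89 = 931.11, so the highest integer P_c is 931 mb.

931 mb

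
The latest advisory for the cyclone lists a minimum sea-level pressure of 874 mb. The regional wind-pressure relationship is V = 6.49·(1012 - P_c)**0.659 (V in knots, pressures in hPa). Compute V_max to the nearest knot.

167 kt

ΔP = 1012 − 874 = 138 mb.
138^0.659 ≈ 25.715.
V ≈ 6.49 × 25.715 ≈ 166.9 kt.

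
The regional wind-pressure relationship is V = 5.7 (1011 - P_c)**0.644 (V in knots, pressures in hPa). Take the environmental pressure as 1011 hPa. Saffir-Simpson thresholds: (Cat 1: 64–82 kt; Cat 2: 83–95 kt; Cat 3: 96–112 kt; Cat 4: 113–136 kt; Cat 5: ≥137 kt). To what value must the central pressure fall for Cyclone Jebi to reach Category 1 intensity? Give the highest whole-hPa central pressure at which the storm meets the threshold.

Category 1 begins at V = 64 kt.
Required ΔP = (64/5.7)^(1/0.644) = 11.228^1.553 ≈ 42.75 hPa.
P_c ≤ 1011 − 42.75 = 968.25, so the highest integer P_c is 968 hPa.

968 hPa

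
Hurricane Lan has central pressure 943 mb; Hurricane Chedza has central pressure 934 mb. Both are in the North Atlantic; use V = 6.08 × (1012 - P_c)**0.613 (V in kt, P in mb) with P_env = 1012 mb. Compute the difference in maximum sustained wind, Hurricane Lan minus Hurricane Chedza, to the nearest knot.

Hurricane Lan: ΔP = 69; V ≈ 6.08 × 69^0.613 ≈ 81.49 kt.
Hurricane Chedza: ΔP = 78; V ≈ 6.08 × 78^0.613 ≈ 87.85 kt.
Difference ≈ 81.49 − 87.85 = -6.36 → -6 kt.

-6 kt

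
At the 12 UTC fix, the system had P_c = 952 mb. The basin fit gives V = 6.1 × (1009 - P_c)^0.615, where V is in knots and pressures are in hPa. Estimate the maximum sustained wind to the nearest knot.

ΔP = 1009 − 952 = 57 mb.
57^0.615 ≈ 12.019.
V ≈ 6.1 × 12.019 ≈ 73.3 kt.

73 kt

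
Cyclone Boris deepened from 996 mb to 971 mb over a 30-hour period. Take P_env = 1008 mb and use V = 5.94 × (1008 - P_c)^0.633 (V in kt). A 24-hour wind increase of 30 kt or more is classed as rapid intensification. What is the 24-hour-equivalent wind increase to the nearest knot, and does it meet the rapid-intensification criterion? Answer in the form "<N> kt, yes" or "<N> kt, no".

24 kt, no

V₁: ΔP = 12, V ≈ 5.94 × 12^0.633 ≈ 28.64 kt.
V₂: ΔP = 37, V ≈ 5.94 × 37^0.633 ≈ 58.41 kt.
ΔV over 30 h = 29.77 kt → 24 h equivalent = 29.77 × 24/30 ≈ 23.82 kt.
24 kt < 30 kt ⇒ not rapid intensification.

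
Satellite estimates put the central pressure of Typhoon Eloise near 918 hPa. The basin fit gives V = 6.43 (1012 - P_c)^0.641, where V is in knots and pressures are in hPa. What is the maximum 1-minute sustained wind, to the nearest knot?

118 kt

ΔP = 1012 − 918 = 94 hPa.
94^0.641 ≈ 18.398.
V ≈ 6.43 × 18.398 ≈ 118.3 kt.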